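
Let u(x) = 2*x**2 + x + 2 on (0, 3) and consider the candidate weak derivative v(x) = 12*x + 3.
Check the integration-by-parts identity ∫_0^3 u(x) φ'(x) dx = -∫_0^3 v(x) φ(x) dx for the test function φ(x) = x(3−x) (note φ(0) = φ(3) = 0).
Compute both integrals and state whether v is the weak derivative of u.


LHS = -63/2, RHS = -189/2. No, v is not the weak derivative of u.

u(x) = 2*x**2 + x + 2, classical derivative u'(x) = 4*x + 1.
φ(x) = x(3−x), so φ'(x) = 3 - 2*x.
Note φ(0) = φ(3) = 0, so the boundary term u·φ vanishes.
LHS = ∫_0^3 u(x) φ'(x) dx = ∫_0^3 (-4*x^3 + 4*x^2 - x + 6) dx. Term by term:
  ∫_0^3 -4*x^3 dx = -81;  ∫_0^3 4*x^2 dx = 36;  ∫_0^3 -x dx = -9/2;
  ∫_0^3 6 dx = 18.
Sum: -81 + 36 − 9/2 + 18 = -63/2.
So LHS = -63/2.
∫_0^3 v(x) φ(x) dx = ∫_0^3 (-12*x^3 + 33*x^2 + 9*x) dx. Term by term:
  ∫_0^3 -12*x^3 dx = -243;  ∫_0^3 33*x^2 dx = 297;  ∫_0^3 9*x dx = 81/2.
Sum: -243 + 297 + 81/2 = 189/2.
So RHS = -∫_0^3 v(x) φ(x) dx = -189/2.
LHS − RHS = 63 ≠ 0, so the identity fails.
(For a valid weak derivative the identity must hold for EVERY test function, in particular this one. The failure shows v is NOT the weak derivative of u.)
Correct weak derivative would be u'(x) = 4*x + 1.


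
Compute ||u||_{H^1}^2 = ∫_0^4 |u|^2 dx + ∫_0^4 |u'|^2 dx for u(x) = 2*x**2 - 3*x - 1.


||u||_{H^1}^2 = 1976/5

The H^1 norm (squared) on an interval (0, L) is
  ||u||_{H^1}^2 = ∫_0^L u(x)^2 dx + ∫_0^L u'(x)^2 dx.
Compute u'(x) = 4*x - 3.
Then u(x)^2 = 4*x**4 - 12*x**3 + 5*x**2 + 6*x + 1 and u'(x)^2 = 16*x**2 - 24*x + 9.
Integrate each monomial from 0 to 4 using ∫_0^4 c·x^n dx = c·4^(n+1)/(n+1):
  ∫_0^4 u(x)^2 dx = ∫_0^4 (4*x^4 - 12*x^3 + 5*x^2 + 6*x + 1) dx. Term by term:
    ∫_0^4 4*x^4 dx = 4096/5;  ∫_0^4 -12*x^3 dx = -768;  ∫_0^4 5*x^2 dx = 320/3;
    ∫_0^4 6*x dx = 48;  ∫_0^4 1 dx = 4.
  Sum: 4096/5 − 768 + 320/3 + 48 + 4 = 3148/15.
  ∫_0^4 u'(x)^2 dx = ∫_0^4 (16*x^2 - 24*x + 9) dx. Term by term:
    ∫_0^4 16*x^2 dx = 1024/3;  ∫_0^4 -24*x dx = -192;  ∫_0^4 9 dx = 36.
  Sum: 1024/3 − 192 + 36 = 556/3.
Adding: ||u||_{H^1}^2 = 3148/15 + 556/3 = 1976/5.


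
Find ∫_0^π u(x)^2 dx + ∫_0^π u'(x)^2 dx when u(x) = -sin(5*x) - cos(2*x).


||u||_{H^1(0,π)}^2 = 100/21 + 31*π/2

u'(x) = 2*sin(2*x) - 5*cos(5*x).
Expand u² and (u')² and integrate term by term on (0, π), using: for integers n ≥ 1, ∫_0^π sin²(nx) dx = ∫_0^π cos²(nx) dx = π/2; for n ≠ n', ∫_0^π sin(nx)sin(n'x) dx = ∫_0^π cos(nx)cos(n'x) dx = 0; and by product-to-sum, ∫_0^π sin(nx)cos(n'x) dx = ½∫_0^π [sin((n+n')x) + sin((n−n')x)] dx, which is 0 when n+n' is even and 2n/(n²−n'²) when n+n' is odd (it need not vanish on (0, π)).
  u² squared terms: (-1)²·∫cos(2x)² dx = 1·π/2 = π/2;  (-1)²·∫sin(5x)² dx = 1·π/2 = π/2.
  u² cross terms: 2·(-1)·(-1)·∫cos(2x)·sin(5x) dx = 2·(10/21) = 20/21.
  So ∫_0^π u² dx = π/2 + π/2 + 20/21 = 20/21 + π.
  (u')² squared terms: (-5)²·∫cos(5x)² dx = 25·π/2 = 25*π/2;  (2)²·∫sin(2x)² dx = 4·π/2 = 2*π.
  (u')² cross terms: 2·(-5)·(2)·∫cos(5x)·sin(2x) dx = -20·(-4/21) = 80/21.
  So ∫_0^π (u')² dx = 25*π/2 + 2*π + 80/21 = 80/21 + 29*π/2.
||u||_{H^1}^2 = (20/21 + π) + (80/21 + 29*π/2) = 100/21 + 31*π/2.


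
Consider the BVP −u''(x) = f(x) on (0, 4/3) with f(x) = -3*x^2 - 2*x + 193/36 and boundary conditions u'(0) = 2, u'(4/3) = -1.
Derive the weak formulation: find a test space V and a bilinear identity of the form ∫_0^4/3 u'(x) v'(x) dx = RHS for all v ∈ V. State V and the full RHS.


V = H^1(0, 4/3) (v unrestricted at boundary; u is determined up to an additive constant); weak form: ∫_0^4/3 u'v' dx = ∫_0^4/3 (-3*x^2 - 2*x + 193/36) v dx − v(4/3) − 2·v(0) for all v ∈ V.

Multiply both sides by a test function v and integrate from 0 to 4/3:
  ∫_0^4/3 −u''(x) v(x) dx = ∫_0^4/3 f(x) v(x) dx.
Integrate the LHS by parts once:
  ∫_0^4/3 −u'' v dx = −[u'(x) v(x)]_0^4/3 + ∫_0^4/3 u'(x) v'(x) dx.
Thus ∫_0^4/3 u'(x) v'(x) dx = ∫_0^4/3 f(x) v(x) dx + [u'(x) v(x)]_0^4/3.
Choose V so that boundary terms are either known or forced to vanish.
u has inhomogeneous Neumann u'(0) = 2, u'(4/3) = -1. [u' v]_0^4/3 = (-1)·v(4/3) − (2)·v(0) = − v(4/3) − 2·v(0). Take V = H^1(0, 4/3); boundary term becomes part of RHS.
Weak formulation: find u (satisfying any essential BC) such that ∫_0^4/3 u'(x) v'(x) dx = ∫_0^4/3 f v dx − v(4/3) − 2·v(0) for all v ∈ V (Neumann data are natural BCs: they enter the RHS as boundary terms).
Substituting f(x) = -3*x^2 - 2*x + 193/36, the right-hand side is ∫_0^4/3 (-3*x^2 - 2*x + 193/36) v dx − v(4/3) − 2·v(0).
Compatibility check (pure Neumann): taking v ≡ 1 ∈ V gives 0 = ∫_0^4/3 f dx + (-1) − (2), i.e. ∫_0^4/3 f dx must equal u'(0) − u'(4/3) = 3. Indeed ∫_0^4/3 (-3*x^2 - 2*x + 193/36) dx = 3, so the data are compatible. The solution is then unique only up to an additive constant (fix it e.g. by requiring ∫_0^4/3 u dx = 0).


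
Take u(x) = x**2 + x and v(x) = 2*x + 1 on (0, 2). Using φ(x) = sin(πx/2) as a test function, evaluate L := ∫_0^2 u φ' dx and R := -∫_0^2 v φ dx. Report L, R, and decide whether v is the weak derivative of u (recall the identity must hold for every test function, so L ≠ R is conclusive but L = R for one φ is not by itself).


LHS = -12/π, RHS = -12/π. Yes, v = u' weakly.

u(x) = x**2 + x, classical derivative u'(x) = 2*x + 1.
φ(x) = sin(πx/2), so φ'(x) = π*cos(π*x/2)/2.
Note φ(0) = φ(2) = 0, so the boundary term u·φ vanishes.
LHS = ∫_0^2 u(x) φ'(x) dx = ∫_0^2 (π*x^2*cos(π*x/2)/2 + π*x*cos(π*x/2)/2) dx. Term by term:
  ∫_0^2 π*x*cos(π*x/2)/2 dx = -4/π;  ∫_0^2 π*x^2*cos(π*x/2)/2 dx = -8/π.
Sum: -4/π − 8/π = -12/π.
So LHS = -12/π.
∫_0^2 v(x) φ(x) dx = ∫_0^2 (2*x*sin(π*x/2) + sin(π*x/2)) dx. Term by term:
  ∫_0^2 2*x*sin(π*x/2) dx = 8/π;  ∫_0^2 sin(π*x/2) dx = 4/π.
Sum: 8/π + 4/π = 12/π.
So RHS = -∫_0^2 v(x) φ(x) dx = -12/π.
LHS = RHS, so the identity holds for this test φ.
Moreover u is smooth here and v(x) = u'(x) = 2*x + 1 pointwise, so the identity holds for every test function. Hence v is the weak derivative of u.


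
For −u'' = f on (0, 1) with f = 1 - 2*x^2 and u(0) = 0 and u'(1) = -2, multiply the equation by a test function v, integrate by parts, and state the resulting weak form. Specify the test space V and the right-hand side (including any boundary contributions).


V = {v ∈ H^1(0, 1) : v(0) = 0} (test functions vanish at x = 0 where u is specified); weak form: ∫_0^1 u'v' dx = ∫_0^1 (1 - 2*x^2) v dx − 2·v(1) for all v ∈ V.

Multiply both sides by a test function v and integrate from 0 to 1:
  ∫_0^1 −u''(x) v(x) dx = ∫_0^1 f(x) v(x) dx.
Integrate the LHS by parts once:
  ∫_0^1 −u'' v dx = −[u'(x) v(x)]_0^1 + ∫_0^1 u'(x) v'(x) dx.
Thus ∫_0^1 u'(x) v'(x) dx = ∫_0^1 f(x) v(x) dx + [u'(x) v(x)]_0^1.
Choose V so that boundary terms are either known or forced to vanish.
Mixed BC: u(0) = 0 (Dirichlet) and u'(1) = -2 (Neumann). Define V = {v ∈ H^1(0, 1) : v(0) = 0}. Then [u' v]_0^1 = u'(1)·v(1) − u'(0)·0 = − 2·v(1).
Weak formulation: find u (satisfying any essential BC) such that ∫_0^1 u'(x) v'(x) dx = ∫_0^1 f v dx − 2·v(1) for all v ∈ V (Dirichlet at 0 absorbed into V; Neumann datum at x = 1 contributes the boundary term).
Substituting f(x) = 1 - 2*x^2, the right-hand side is ∫_0^1 (1 - 2*x^2) v dx − 2·v(1).


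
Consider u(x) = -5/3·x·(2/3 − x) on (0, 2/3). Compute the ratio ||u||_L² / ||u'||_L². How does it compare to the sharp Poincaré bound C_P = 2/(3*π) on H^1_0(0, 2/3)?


||u||_L² / ||u'||_L² = sqrt(10)/15 < C_P = 2/(3*π).

u(x) = -5/3·x·(2/3 − x), so u'(x) = 10*x/3 - 10/9.
u(x) = -5/3·x·(2/3 − x) vanishes at x = 0 and x = 2/3, so u ∈ H^1_0(0, 2/3). Differentiate via the product rule and integrate the resulting polynomials term by term.
  ∫_0^2/3 u² dx = ∫_0^2/3 (25*x^4/9 - 100*x^3/27 + 100*x^2/81) dx. Term by term:
    ∫_0^2/3 25*x^4/9 dx = 160/2187;  ∫_0^2/3 -100*x^3/27 dx = -400/2187;  ∫_0^2/3 100*x^2/81 dx = 800/6561.
  Sum: 160/2187 − 400/2187 + 800/6561 = 80/6561.
  ∫_0^2/3 (u')² dx = ∫_0^2/3 (100*x^2/9 - 200*x/27 + 100/81) dx. Term by term:
    ∫_0^2/3 100*x^2/9 dx = 800/729;  ∫_0^2/3 -200*x/27 dx = -400/243;  ∫_0^2/3 100/81 dx = 200/243.
  Sum: 800/729 − 400/243 + 200/243 = 200/729.
∫_0^2/3 u² dx = 80/6561, so ||u||_L² = 4*sqrt(5)/81.
∫_0^2/3 (u')² dx = 200/729, so ||u'||_L² = 10*sqrt(2)/27.
Ratio ||u||_L² / ||u'||_L² = sqrt(10)/15.
Sharp Poincaré constant on H^1_0(0, 2/3) is C_P = L/π = 2/(3*π), achieved by sin(3*π/2·x).
A polynomial bump cannot attain the sharp Poincaré constant (only the first sine eigenfunction does), so the ratio is strictly less than C_P, consistent with ||u||_L² ≤ C_P ||u'||_L².


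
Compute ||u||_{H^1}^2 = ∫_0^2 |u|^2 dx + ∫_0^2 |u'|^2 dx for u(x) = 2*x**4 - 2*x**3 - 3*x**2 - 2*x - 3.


||u||_{H^1}^2 = 2114/9

The H^1 norm (squared) on an interval (0, L) is
  ||u||_{H^1}^2 = ∫_0^L u(x)^2 dx + ∫_0^L u'(x)^2 dx.
Compute u'(x) = 8*x**3 - 6*x**2 - 6*x - 2.
Then u(x)^2 = 4*x**8 - 8*x**7 - 8*x**6 + 4*x**5 + 5*x**4 + 24*x**3 + 22*x**2 + 12*x + 9 and u'(x)^2 = 64*x**6 - 96*x**5 - 60*x**4 + 40*x**3 + 60*x**2 + 24*x + 4.
Integrate each monomial from 0 to 2 using ∫_0^2 c·x^n dx = c·2^(n+1)/(n+1):
  ∫_0^2 u(x)^2 dx = ∫_0^2 (4*x^8 - 8*x^7 - 8*x^6 + 4*x^5 + 5*x^4 + 24*x^3 + 22*x^2 + 12*x + 9) dx. Term by term:
    ∫_0^2 4*x^8 dx = 2048/9;  ∫_0^2 -8*x^7 dx = -256;  ∫_0^2 -8*x^6 dx = -1024/7;
    ∫_0^2 4*x^5 dx = 128/3;  ∫_0^2 5*x^4 dx = 32;  ∫_0^2 24*x^3 dx = 96;
    ∫_0^2 22*x^2 dx = 176/3;  ∫_0^2 12*x dx = 24;  ∫_0^2 9 dx = 18.
  Sum: 2048/9 − 256 − 1024/7 + 128/3 + 32 + 96 + 176/3 + 24 + 18 = 6086/63.
  ∫_0^2 u'(x)^2 dx = ∫_0^2 (64*x^6 - 96*x^5 - 60*x^4 + 40*x^3 + 60*x^2 + 24*x + 4) dx. Term by term:
    ∫_0^2 64*x^6 dx = 8192/7;  ∫_0^2 -96*x^5 dx = -1024;  ∫_0^2 -60*x^4 dx = -384;
    ∫_0^2 40*x^3 dx = 160;  ∫_0^2 60*x^2 dx = 160;  ∫_0^2 24*x dx = 48;
    ∫_0^2 4 dx = 8.
  Sum: 8192/7 − 1024 − 384 + 160 + 160 + 48 + 8 = 968/7.
Adding: ||u||_{H^1}^2 = 6086/63 + 968/7 = 2114/9.


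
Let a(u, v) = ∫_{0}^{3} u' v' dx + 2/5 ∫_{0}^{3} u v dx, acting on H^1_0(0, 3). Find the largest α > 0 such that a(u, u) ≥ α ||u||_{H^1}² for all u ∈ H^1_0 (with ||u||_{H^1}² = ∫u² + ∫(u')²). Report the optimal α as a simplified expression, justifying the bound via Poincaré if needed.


α = (18/5 + π^2)/(9 + π^2)

Coercivity of a(·,·) on H^1_0(0, 3) means a(u, u) ≥ α ||u||_{H^1}² for every u ∈ H^1_0.
The interval has length L = 3, and Poincaré/coercivity depend only on L. Here a(u, u) = ∫(u')² + (2/5)·∫u².
Here 0 < c = 2/5 < 1. The condition a(u,u) ≥ α||u||_{H^1}² reads (1−α)∫(u')² ≥ (α−c)∫u². Any admissible α is ≤ 1 (rapidly oscillating u have ∫u²/∫(u')² → 0), and α = 1 would force 0 ≥ (1−c)∫u², impossible since c < 1; so 1−α > 0. By the sharp Poincaré inequality on H^1_0 of an interval of length L, ∫(u')² ≥ (π/L)²∫u² with equality for the first sine mode sin(π(x−x₀)/L) (x₀ the left endpoint), so the inequality holds for all u iff (1−α)(π/L)² ≥ α − c, i.e. α ≤ ((π/L)² + c)/((π/L)² + 1) = (1 + c(L/π)²)/(1 + (L/π)²). With (π/L)² = π^2/9 and c = 2/5, the largest admissible constant is α = ((π/L)² + c)/((π/L)² + 1).
Simplifying, α = (18/5 + π^2)/(9 + π^2).


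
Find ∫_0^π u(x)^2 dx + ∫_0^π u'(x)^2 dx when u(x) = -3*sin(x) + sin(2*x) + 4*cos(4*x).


||u||_{H^1(0,π)}^2 = 272/5 + 295*π/2

u'(x) = -16*sin(4*x) - 3*cos(x) + 2*cos(2*x).
Expand u² and (u')² and integrate term by term on (0, π), using: for integers n ≥ 1, ∫_0^π sin²(nx) dx = ∫_0^π cos²(nx) dx = π/2; for n ≠ n', ∫_0^π sin(nx)sin(n'x) dx = ∫_0^π cos(nx)cos(n'x) dx = 0; and by product-to-sum, ∫_0^π sin(nx)cos(n'x) dx = ½∫_0^π [sin((n+n')x) + sin((n−n')x)] dx, which is 0 when n+n' is even and 2n/(n²−n'²) when n+n' is odd (it need not vanish on (0, π)).
  u² squared terms: (-3)²·∫sin(x)² dx = 9·π/2 = 9*π/2;  (4)²·∫cos(4x)² dx = 16·π/2 = 8*π;  (1)²·∫sin(2x)² dx = 1·π/2 = π/2.
  u² cross terms: 2·(-3)·(4)·∫sin(x)·cos(4x) dx = -24·(-2/15) = 16/5;  2·(-3)·(1)·∫sin(x)·sin(2x) dx = -6·(0) = 0;  2·(4)·(1)·∫cos(4x)·sin(2x) dx = 8·(0) = 0.
  So ∫_0^π u² dx = 9*π/2 + 8*π + π/2 + 16/5 + 0 + 0 = 16/5 + 13*π.
  (u')² squared terms: (-16)²·∫sin(4x)² dx = 256·π/2 = 128*π;  (-3)²·∫cos(x)² dx = 9·π/2 = 9*π/2;  (2)²·∫cos(2x)² dx = 4·π/2 = 2*π.
  (u')² cross terms: 2·(-16)·(-3)·∫sin(4x)·cos(x) dx = 96·(8/15) = 256/5;  2·(-16)·(2)·∫sin(4x)·cos(2x) dx = -64·(0) = 0;  2·(-3)·(2)·∫cos(x)·cos(2x) dx = -12·(0) = 0.
  So ∫_0^π (u')² dx = 128*π + 9*π/2 + 2*π + 256/5 + 0 + 0 = 256/5 + 269*π/2.
||u||_{H^1}^2 = (16/5 + 13*π) + (256/5 + 269*π/2) = 272/5 + 295*π/2.


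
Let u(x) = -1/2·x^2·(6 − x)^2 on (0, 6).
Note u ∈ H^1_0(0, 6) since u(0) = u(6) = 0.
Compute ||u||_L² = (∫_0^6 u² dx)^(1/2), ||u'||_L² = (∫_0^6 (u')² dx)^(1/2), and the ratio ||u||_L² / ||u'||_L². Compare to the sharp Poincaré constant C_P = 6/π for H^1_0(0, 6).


||u||_L² / ||u'||_L² = sqrt(3) < C_P = 6/π.

u(x) = -1/2·x^2·(6 − x)^2, so u'(x) = x*(x*(6 - x) - (x - 6)^2).
u(x) = -1/2·x^2·(6 − x)^2 vanishes at x = 0 and x = 6, so u ∈ H^1_0(0, 6). Differentiate via the product rule and integrate the resulting polynomials term by term.
  ∫_0^6 u² dx = ∫_0^6 (x^8/4 - 6*x^7 + 54*x^6 - 216*x^5 + 324*x^4) dx. Term by term:
    ∫_0^6 x^8/4 dx = 279936;  ∫_0^6 -6*x^7 dx = -1259712;  ∫_0^6 54*x^6 dx = 15116544/7;
    ∫_0^6 -216*x^5 dx = -1679616;  ∫_0^6 324*x^4 dx = 2519424/5.
  Sum: 279936 − 1259712 + 15116544/7 − 1679616 + 2519424/5 = 139968/35.
  ∫_0^6 (u')² dx = ∫_0^6 (4*x^6 - 72*x^5 + 468*x^4 - 1296*x^3 + 1296*x^2) dx. Term by term:
    ∫_0^6 4*x^6 dx = 1119744/7;  ∫_0^6 -72*x^5 dx = -559872;  ∫_0^6 468*x^4 dx = 3639168/5;
    ∫_0^6 -1296*x^3 dx = -419904;  ∫_0^6 1296*x^2 dx = 93312.
  Sum: 1119744/7 − 559872 + 3639168/5 − 419904 + 93312 = 46656/35.
∫_0^6 u² dx = 139968/35, so ||u||_L² = 216*sqrt(105)/35.
∫_0^6 (u')² dx = 46656/35, so ||u'||_L² = 216*sqrt(35)/35.
Ratio ||u||_L² / ||u'||_L² = sqrt(3).
Sharp Poincaré constant on H^1_0(0, 6) is C_P = L/π = 6/π, achieved by sin(π/6·x).
A polynomial bump cannot attain the sharp Poincaré constant (only the first sine eigenfunction does), so the ratio is strictly less than C_P, consistent with ||u||_L² ≤ C_P ||u'||_L².


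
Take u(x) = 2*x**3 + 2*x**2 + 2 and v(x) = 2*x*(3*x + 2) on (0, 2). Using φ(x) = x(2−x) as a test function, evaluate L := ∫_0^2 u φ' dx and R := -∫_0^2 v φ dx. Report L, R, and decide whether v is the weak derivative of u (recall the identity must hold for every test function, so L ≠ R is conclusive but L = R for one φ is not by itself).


LHS = -224/15, RHS = -224/15. Yes, v = u' weakly.

u(x) = 2*x**3 + 2*x**2 + 2, classical derivative u'(x) = 6*x**2 + 4*x.
φ(x) = x(2−x), so φ'(x) = 2 - 2*x.
Note φ(0) = φ(2) = 0, so the boundary term u·φ vanishes.
LHS = ∫_0^2 u(x) φ'(x) dx = ∫_0^2 (-4*x^4 + 4*x^2 - 4*x + 4) dx. Term by term:
  ∫_0^2 -4*x^4 dx = -128/5;  ∫_0^2 4*x^2 dx = 32/3;  ∫_0^2 -4*x dx = -8;
  ∫_0^2 4 dx = 8.
Sum: -128/5 + 32/3 − 8 + 8 = -224/15.
So LHS = -224/15.
∫_0^2 v(x) φ(x) dx = ∫_0^2 (-6*x^4 + 8*x^3 + 8*x^2) dx. Term by term:
  ∫_0^2 -6*x^4 dx = -192/5;  ∫_0^2 8*x^3 dx = 32;  ∫_0^2 8*x^2 dx = 64/3.
Sum: -192/5 + 32 + 64/3 = 224/15.
So RHS = -∫_0^2 v(x) φ(x) dx = -224/15.
LHS = RHS, so the identity holds for this test φ.
Moreover u is smooth here and v(x) = u'(x) = 6*x**2 + 4*x pointwise, so the identity holds for every test function. Hence v is the weak derivative of u.


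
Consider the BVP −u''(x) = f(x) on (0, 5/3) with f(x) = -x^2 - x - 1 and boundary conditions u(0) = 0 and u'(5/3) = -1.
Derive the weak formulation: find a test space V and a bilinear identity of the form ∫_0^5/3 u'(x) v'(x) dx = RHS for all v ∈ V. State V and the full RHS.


V = {v ∈ H^1(0, 5/3) : v(0) = 0} (test functions vanish at x = 0 where u is specified); weak form: ∫_0^5/3 u'v' dx = ∫_0^5/3 (-x^2 - x - 1) v dx − v(5/3) for all v ∈ V.

Multiply both sides by a test function v and integrate from 0 to 5/3:
  ∫_0^5/3 −u''(x) v(x) dx = ∫_0^5/3 f(x) v(x) dx.
Integrate the LHS by parts once:
  ∫_0^5/3 −u'' v dx = −[u'(x) v(x)]_0^5/3 + ∫_0^5/3 u'(x) v'(x) dx.
Thus ∫_0^5/3 u'(x) v'(x) dx = ∫_0^5/3 f(x) v(x) dx + [u'(x) v(x)]_0^5/3.
Choose V so that boundary terms are either known or forced to vanish.
Mixed BC: u(0) = 0 (Dirichlet) and u'(5/3) = -1 (Neumann). Define V = {v ∈ H^1(0, 5/3) : v(0) = 0}. Then [u' v]_0^5/3 = u'(5/3)·v(5/3) − u'(0)·0 = − v(5/3).
Weak formulation: find u (satisfying any essential BC) such that ∫_0^5/3 u'(x) v'(x) dx = ∫_0^5/3 f v dx − v(5/3) for all v ∈ V (Dirichlet at 0 absorbed into V; Neumann datum at x = 5/3 contributes the boundary term).
Substituting f(x) = -x^2 - x - 1, the right-hand side is ∫_0^5/3 (-x^2 - x - 1) v dx − v(5/3).


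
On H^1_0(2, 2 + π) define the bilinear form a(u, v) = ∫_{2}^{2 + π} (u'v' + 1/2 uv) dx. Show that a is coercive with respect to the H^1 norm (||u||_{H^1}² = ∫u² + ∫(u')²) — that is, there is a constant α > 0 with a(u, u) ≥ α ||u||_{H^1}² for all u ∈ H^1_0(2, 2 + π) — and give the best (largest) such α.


α = 3/4

Coercivity of a(·,·) on H^1_0(2, 2 + π) means a(u, u) ≥ α ||u||_{H^1}² for every u ∈ H^1_0.
The interval has length L = π, and Poincaré/coercivity depend only on L. Here a(u, u) = ∫(u')² + (1/2)·∫u².
Here 0 < c = 1/2 < 1. The condition a(u,u) ≥ α||u||_{H^1}² reads (1−α)∫(u')² ≥ (α−c)∫u². Any admissible α is ≤ 1 (rapidly oscillating u have ∫u²/∫(u')² → 0), and α = 1 would force 0 ≥ (1−c)∫u², impossible since c < 1; so 1−α > 0. By the sharp Poincaré inequality on H^1_0 of an interval of length L, ∫(u')² ≥ (π/L)²∫u² with equality for the first sine mode sin(π(x−x₀)/L) (x₀ the left endpoint), so the inequality holds for all u iff (1−α)(π/L)² ≥ α − c, i.e. α ≤ ((π/L)² + c)/((π/L)² + 1) = (1 + c(L/π)²)/(1 + (L/π)²). With (π/L)² = 1 and c = 1/2, the largest admissible constant is α = ((π/L)² + c)/((π/L)² + 1).
Simplifying, α = 3/4.


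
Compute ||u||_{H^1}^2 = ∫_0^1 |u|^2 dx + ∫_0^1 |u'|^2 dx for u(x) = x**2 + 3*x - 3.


||u||_{H^1}^2 = 571/30

The H^1 norm (squared) on an interval (0, L) is
  ||u||_{H^1}^2 = ∫_0^L u(x)^2 dx + ∫_0^L u'(x)^2 dx.
Compute u'(x) = 2*x + 3.
Then u(x)^2 = x**4 + 6*x**3 + 3*x**2 - 18*x + 9 and u'(x)^2 = 4*x**2 + 12*x + 9.
Integrate each monomial from 0 to 1 using ∫_0^1 c·x^n dx = c·1^(n+1)/(n+1):
  ∫_0^1 u(x)^2 dx = ∫_0^1 (x^4 + 6*x^3 + 3*x^2 - 18*x + 9) dx. Term by term:
    ∫_0^1 x^4 dx = 1/5;  ∫_0^1 6*x^3 dx = 3/2;  ∫_0^1 3*x^2 dx = 1;
    ∫_0^1 -18*x dx = -9;  ∫_0^1 9 dx = 9.
  Sum: 1/5 + 3/2 + 1 − 9 + 9 = 27/10.
  ∫_0^1 u'(x)^2 dx = ∫_0^1 (4*x^2 + 12*x + 9) dx. Term by term:
    ∫_0^1 4*x^2 dx = 4/3;  ∫_0^1 12*x dx = 6;  ∫_0^1 9 dx = 9.
  Sum: 4/3 + 6 + 9 = 49/3.
Adding: ||u||_{H^1}^2 = 27/10 + 49/3 = 571/30.


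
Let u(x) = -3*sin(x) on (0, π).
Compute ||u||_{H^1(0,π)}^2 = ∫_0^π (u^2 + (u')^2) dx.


||u||_{H^1(0,π)}^2 = 9*π

u'(x) = -3*cos(x).
Expand u² and (u')² and integrate term by term on (0, π), using: for integers n ≥ 1, ∫_0^π sin²(nx) dx = ∫_0^π cos²(nx) dx = π/2; for n ≠ n', ∫_0^π sin(nx)sin(n'x) dx = ∫_0^π cos(nx)cos(n'x) dx = 0; and by product-to-sum, ∫_0^π sin(nx)cos(n'x) dx = ½∫_0^π [sin((n+n')x) + sin((n−n')x)] dx, which is 0 when n+n' is even and 2n/(n²−n'²) when n+n' is odd (it need not vanish on (0, π)).
  u² squared terms: (-3)²·∫sin(x)² dx = 9·π/2 = 9*π/2.
  So ∫_0^π u² dx = 9*π/2.
  (u')² squared terms: (-3)²·∫cos(x)² dx = 9·π/2 = 9*π/2.
  So ∫_0^π (u')² dx = 9*π/2.
||u||_{H^1}^2 = (9*π/2) + (9*π/2) = 9*π.


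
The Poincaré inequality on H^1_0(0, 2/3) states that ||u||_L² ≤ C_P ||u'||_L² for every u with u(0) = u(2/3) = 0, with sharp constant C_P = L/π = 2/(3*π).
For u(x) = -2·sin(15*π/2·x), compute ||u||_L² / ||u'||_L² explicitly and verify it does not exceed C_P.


||u||_L² / ||u'||_L² = 2/(15*π) < C_P = 2/(3*π).

u(x) = -2·sin(15*π/2·x), so u'(x) = -15*π*cos(15*π*x/2).
Writing u(x) = A·sin(kπx/L) with A = -2 and k = 5, use ∫_0^L sin²(kπx/L) dx = L/2 and ∫_0^L cos²(kπx/L) dx = L/2.
u² = 4·sin²(15*π/2·x) and (u')² = 225*π^2·cos²(15*π/2·x), and each of sin², cos² integrates to L/2 = 1/3 over (0, 2/3).
∫_0^2/3 u² dx = 4/3, so ||u||_L² = 2*sqrt(3)/3.
∫_0^2/3 (u')² dx = 75*π^2, so ||u'||_L² = 5*sqrt(3)*π.
Ratio ||u||_L² / ||u'||_L² = 2/(15*π).
Sharp Poincaré constant on H^1_0(0, 2/3) is C_P = L/π = 2/(3*π), achieved by sin(3*π/2·x).
This is the k = 5 harmonic; the ratio L/(kπ) is strictly less than C_P = L/π, consistent with the sharp inequality ||u||_L² ≤ C_P ||u'||_L².


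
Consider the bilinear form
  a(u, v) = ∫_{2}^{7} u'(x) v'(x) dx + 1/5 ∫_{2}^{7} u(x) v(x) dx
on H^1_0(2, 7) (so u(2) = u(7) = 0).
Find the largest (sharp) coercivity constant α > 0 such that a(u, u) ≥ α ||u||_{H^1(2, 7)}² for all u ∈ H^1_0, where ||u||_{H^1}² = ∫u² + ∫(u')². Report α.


α = (5 + π^2)/(π^2 + 25)

Coercivity of a(·,·) on H^1_0(2, 7) means a(u, u) ≥ α ||u||_{H^1}² for every u ∈ H^1_0.
The interval has length L = 5, and Poincaré/coercivity depend only on L. Here a(u, u) = ∫(u')² + (1/5)·∫u².
Here 0 < c = 1/5 < 1. The condition a(u,u) ≥ α||u||_{H^1}² reads (1−α)∫(u')² ≥ (α−c)∫u². Any admissible α is ≤ 1 (rapidly oscillating u have ∫u²/∫(u')² → 0), and α = 1 would force 0 ≥ (1−c)∫u², impossible since c < 1; so 1−α > 0. By the sharp Poincaré inequality on H^1_0 of an interval of length L, ∫(u')² ≥ (π/L)²∫u² with equality for the first sine mode sin(π(x−x₀)/L) (x₀ the left endpoint), so the inequality holds for all u iff (1−α)(π/L)² ≥ α − c, i.e. α ≤ ((π/L)² + c)/((π/L)² + 1) = (1 + c(L/π)²)/(1 + (L/π)²). With (π/L)² = π^2/25 and c = 1/5, the largest admissible constant is α = ((π/L)² + c)/((π/L)² + 1).
Simplifying, α = (5 + π^2)/(π^2 + 25).


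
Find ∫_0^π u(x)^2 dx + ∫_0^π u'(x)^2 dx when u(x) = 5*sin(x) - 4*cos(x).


||u||_{H^1(0,π)}^2 = 41*π

u'(x) = 4*sin(x) + 5*cos(x).
Expand u² and (u')² and integrate term by term on (0, π), using: for integers n ≥ 1, ∫_0^π sin²(nx) dx = ∫_0^π cos²(nx) dx = π/2; for n ≠ n', ∫_0^π sin(nx)sin(n'x) dx = ∫_0^π cos(nx)cos(n'x) dx = 0; and by product-to-sum, ∫_0^π sin(nx)cos(n'x) dx = ½∫_0^π [sin((n+n')x) + sin((n−n')x)] dx, which is 0 when n+n' is even and 2n/(n²−n'²) when n+n' is odd (it need not vanish on (0, π)).
  u² squared terms: (-4)²·∫cos(x)² dx = 16·π/2 = 8*π;  (5)²·∫sin(x)² dx = 25·π/2 = 25*π/2.
  u² cross terms: 2·(-4)·(5)·∫cos(x)·sin(x) dx = -40·(0) = 0.
  So ∫_0^π u² dx = 8*π + 25*π/2 + 0 = 41*π/2.
  (u')² squared terms: (4)²·∫sin(x)² dx = 16·π/2 = 8*π;  (5)²·∫cos(x)² dx = 25·π/2 = 25*π/2.
  (u')² cross terms: 2·(4)·(5)·∫sin(x)·cos(x) dx = 40·(0) = 0.
  So ∫_0^π (u')² dx = 8*π + 25*π/2 + 0 = 41*π/2.
||u||_{H^1}^2 = (41*π/2) + (41*π/2) = 41*π.


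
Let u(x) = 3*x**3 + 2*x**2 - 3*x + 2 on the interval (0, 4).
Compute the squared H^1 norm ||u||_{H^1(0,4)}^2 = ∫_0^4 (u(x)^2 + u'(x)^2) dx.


||u||_{H^1}^2 = 1641596/35

The H^1 norm (squared) on an interval (0, L) is
  ||u||_{H^1}^2 = ∫_0^L u(x)^2 dx + ∫_0^L u'(x)^2 dx.
Compute u'(x) = 9*x**2 + 4*x - 3.
Then u(x)^2 = 9*x**6 + 12*x**5 - 14*x**4 + 17*x**2 - 12*x + 4 and u'(x)^2 = 81*x**4 + 72*x**3 - 38*x**2 - 24*x + 9.
Integrate each monomial from 0 to 4 using ∫_0^4 c·x^n dx = c·4^(n+1)/(n+1):
  ∫_0^4 u(x)^2 dx = ∫_0^4 (9*x^6 + 12*x^5 - 14*x^4 + 17*x^2 - 12*x + 4) dx. Term by term:
    ∫_0^4 9*x^6 dx = 147456/7;  ∫_0^4 12*x^5 dx = 8192;  ∫_0^4 -14*x^4 dx = -14336/5;
    ∫_0^4 17*x^2 dx = 1088/3;  ∫_0^4 -12*x dx = -96;  ∫_0^4 4 dx = 16.
  Sum: 147456/7 + 8192 − 14336/5 + 1088/3 − 96 + 16 = 2800624/105.
  ∫_0^4 u'(x)^2 dx = ∫_0^4 (81*x^4 + 72*x^3 - 38*x^2 - 24*x + 9) dx. Term by term:
    ∫_0^4 81*x^4 dx = 82944/5;  ∫_0^4 72*x^3 dx = 4608;  ∫_0^4 -38*x^2 dx = -2432/3;
    ∫_0^4 -24*x dx = -192;  ∫_0^4 9 dx = 36.
  Sum: 82944/5 + 4608 − 2432/3 − 192 + 36 = 303452/15.
Adding: ||u||_{H^1}^2 = 2800624/105 + 303452/15 = 1641596/35.


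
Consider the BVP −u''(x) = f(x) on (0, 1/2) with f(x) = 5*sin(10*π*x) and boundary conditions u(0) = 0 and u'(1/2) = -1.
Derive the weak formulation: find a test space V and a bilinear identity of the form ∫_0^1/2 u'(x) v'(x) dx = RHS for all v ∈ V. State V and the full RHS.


V = {v ∈ H^1(0, 1/2) : v(0) = 0} (test functions vanish at x = 0 where u is specified); weak form: ∫_0^1/2 u'v' dx = ∫_0^1/2 (5*sin(10*π*x)) v dx − v(1/2) for all v ∈ V.

Multiply both sides by a test function v and integrate from 0 to 1/2:
  ∫_0^1/2 −u''(x) v(x) dx = ∫_0^1/2 f(x) v(x) dx.
Integrate the LHS by parts once:
  ∫_0^1/2 −u'' v dx = −[u'(x) v(x)]_0^1/2 + ∫_0^1/2 u'(x) v'(x) dx.
Thus ∫_0^1/2 u'(x) v'(x) dx = ∫_0^1/2 f(x) v(x) dx + [u'(x) v(x)]_0^1/2.
Choose V so that boundary terms are either known or forced to vanish.
Mixed BC: u(0) = 0 (Dirichlet) and u'(1/2) = -1 (Neumann). Define V = {v ∈ H^1(0, 1/2) : v(0) = 0}. Then [u' v]_0^1/2 = u'(1/2)·v(1/2) − u'(0)·0 = − v(1/2).
Weak formulation: find u (satisfying any essential BC) such that ∫_0^1/2 u'(x) v'(x) dx = ∫_0^1/2 f v dx − v(1/2) for all v ∈ V (Dirichlet at 0 absorbed into V; Neumann datum at x = 1/2 contributes the boundary term).
Substituting f(x) = 5*sin(10*π*x), the right-hand side is ∫_0^1/2 (5*sin(10*π*x)) v dx − v(1/2).


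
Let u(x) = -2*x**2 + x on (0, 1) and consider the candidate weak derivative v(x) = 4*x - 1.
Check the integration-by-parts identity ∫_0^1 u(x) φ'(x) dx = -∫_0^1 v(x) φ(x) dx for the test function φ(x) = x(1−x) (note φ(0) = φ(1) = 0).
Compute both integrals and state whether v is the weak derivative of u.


LHS = 1/6, RHS = -1/6. No, v is not the weak derivative of u.

u(x) = -2*x**2 + x, classical derivative u'(x) = 1 - 4*x.
φ(x) = x(1−x), so φ'(x) = 1 - 2*x.
Note φ(0) = φ(1) = 0, so the boundary term u·φ vanishes.
LHS = ∫_0^1 u(x) φ'(x) dx = ∫_0^1 (4*x^3 - 4*x^2 + x) dx. Term by term:
  ∫_0^1 4*x^3 dx = 1;  ∫_0^1 -4*x^2 dx = -4/3;  ∫_0^1 x dx = 1/2.
Sum: 1 − 4/3 + 1/2 = 1/6.
So LHS = 1/6.
∫_0^1 v(x) φ(x) dx = ∫_0^1 (-4*x^3 + 5*x^2 - x) dx. Term by term:
  ∫_0^1 -4*x^3 dx = -1;  ∫_0^1 5*x^2 dx = 5/3;  ∫_0^1 -x dx = -1/2.
Sum: -1 + 5/3 − 1/2 = 1/6.
So RHS = -∫_0^1 v(x) φ(x) dx = -1/6.
LHS − RHS = 1/3 ≠ 0, so the identity fails.
(For a valid weak derivative the identity must hold for EVERY test function, in particular this one. The failure shows v is NOT the weak derivative of u.)
Correct weak derivative would be u'(x) = 1 - 4*x.


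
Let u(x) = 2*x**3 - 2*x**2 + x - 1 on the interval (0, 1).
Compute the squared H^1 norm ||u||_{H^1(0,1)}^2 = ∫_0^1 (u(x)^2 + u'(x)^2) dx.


||u||_{H^1}^2 = 214/105

The H^1 norm (squared) on an interval (0, L) is
  ||u||_{H^1}^2 = ∫_0^L u(x)^2 dx + ∫_0^L u'(x)^2 dx.
Compute u'(x) = 6*x**2 - 4*x + 1.
Then u(x)^2 = 4*x**6 - 8*x**5 + 8*x**4 - 8*x**3 + 5*x**2 - 2*x + 1 and u'(x)^2 = 36*x**4 - 48*x**3 + 28*x**2 - 8*x + 1.
Integrate each monomial from 0 to 1 using ∫_0^1 c·x^n dx = c·1^(n+1)/(n+1):
  ∫_0^1 u(x)^2 dx = ∫_0^1 (4*x^6 - 8*x^5 + 8*x^4 - 8*x^3 + 5*x^2 - 2*x + 1) dx. Term by term:
    ∫_0^1 4*x^6 dx = 4/7;  ∫_0^1 -8*x^5 dx = -4/3;  ∫_0^1 8*x^4 dx = 8/5;
    ∫_0^1 -8*x^3 dx = -2;  ∫_0^1 5*x^2 dx = 5/3;  ∫_0^1 -2*x dx = -1;
    ∫_0^1 1 dx = 1.
  Sum: 4/7 − 4/3 + 8/5 − 2 + 5/3 − 1 + 1 = 53/105.
  ∫_0^1 u'(x)^2 dx = ∫_0^1 (36*x^4 - 48*x^3 + 28*x^2 - 8*x + 1) dx. Term by term:
    ∫_0^1 36*x^4 dx = 36/5;  ∫_0^1 -48*x^3 dx = -12;  ∫_0^1 28*x^2 dx = 28/3;
    ∫_0^1 -8*x dx = -4;  ∫_0^1 1 dx = 1.
  Sum: 36/5 − 12 + 28/3 − 4 + 1 = 23/15.
Adding: ||u||_{H^1}^2 = 53/105 + 23/15 = 214/105.


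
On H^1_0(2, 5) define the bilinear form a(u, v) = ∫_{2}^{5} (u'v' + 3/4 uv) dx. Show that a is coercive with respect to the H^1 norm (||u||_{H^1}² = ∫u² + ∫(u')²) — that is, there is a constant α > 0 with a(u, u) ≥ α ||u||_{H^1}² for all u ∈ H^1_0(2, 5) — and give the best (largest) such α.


α = (27/4 + π^2)/(9 + π^2)

Coercivity of a(·,·) on H^1_0(2, 5) means a(u, u) ≥ α ||u||_{H^1}² for every u ∈ H^1_0.
The interval has length L = 3, and Poincaré/coercivity depend only on L. Here a(u, u) = ∫(u')² + (3/4)·∫u².
Here 0 < c = 3/4 < 1. The condition a(u,u) ≥ α||u||_{H^1}² reads (1−α)∫(u')² ≥ (α−c)∫u². Any admissible α is ≤ 1 (rapidly oscillating u have ∫u²/∫(u')² → 0), and α = 1 would force 0 ≥ (1−c)∫u², impossible since c < 1; so 1−α > 0. By the sharp Poincaré inequality on H^1_0 of an interval of length L, ∫(u')² ≥ (π/L)²∫u² with equality for the first sine mode sin(π(x−x₀)/L) (x₀ the left endpoint), so the inequality holds for all u iff (1−α)(π/L)² ≥ α − c, i.e. α ≤ ((π/L)² + c)/((π/L)² + 1) = (1 + c(L/π)²)/(1 + (L/π)²). With (π/L)² = π^2/9 and c = 3/4, the largest admissible constant is α = ((π/L)² + c)/((π/L)² + 1).
Simplifying, α = (27/4 + π^2)/(9 + π^2).


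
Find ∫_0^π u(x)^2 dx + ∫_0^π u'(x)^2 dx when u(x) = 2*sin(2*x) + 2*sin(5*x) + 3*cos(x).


||u||_{H^1(0,π)}^2 = 32 + 71*π

u'(x) = -3*sin(x) + 4*cos(2*x) + 10*cos(5*x).
Expand u² and (u')² and integrate term by term on (0, π), using: for integers n ≥ 1, ∫_0^π sin²(nx) dx = ∫_0^π cos²(nx) dx = π/2; for n ≠ n', ∫_0^π sin(nx)sin(n'x) dx = ∫_0^π cos(nx)cos(n'x) dx = 0; and by product-to-sum, ∫_0^π sin(nx)cos(n'x) dx = ½∫_0^π [sin((n+n')x) + sin((n−n')x)] dx, which is 0 when n+n' is even and 2n/(n²−n'²) when n+n' is odd (it need not vanish on (0, π)).
  u² squared terms: (2)²·∫sin(2x)² dx = 4·π/2 = 2*π;  (2)²·∫sin(5x)² dx = 4·π/2 = 2*π;  (3)²·∫cos(x)² dx = 9·π/2 = 9*π/2.
  u² cross terms: 2·(2)·(2)·∫sin(2x)·sin(5x) dx = 8·(0) = 0;  2·(2)·(3)·∫sin(2x)·cos(x) dx = 12·(4/3) = 16;  2·(2)·(3)·∫sin(5x)·cos(x) dx = 12·(0) = 0.
  So ∫_0^π u² dx = 2*π + 2*π + 9*π/2 + 0 + 16 + 0 = 16 + 17*π/2.
  (u')² squared terms: (-3)²·∫sin(x)² dx = 9·π/2 = 9*π/2;  (4)²·∫cos(2x)² dx = 16·π/2 = 8*π;  (10)²·∫cos(5x)² dx = 100·π/2 = 50*π.
  (u')² cross terms: 2·(-3)·(4)·∫sin(x)·cos(2x) dx = -24·(-2/3) = 16;  2·(-3)·(10)·∫sin(x)·cos(5x) dx = -60·(0) = 0;  2·(4)·(10)·∫cos(2x)·cos(5x) dx = 80·(0) = 0.
  So ∫_0^π (u')² dx = 9*π/2 + 8*π + 50*π + 16 + 0 + 0 = 16 + 125*π/2.
||u||_{H^1}^2 = (16 + 17*π/2) + (16 + 125*π/2) = 32 + 71*π.


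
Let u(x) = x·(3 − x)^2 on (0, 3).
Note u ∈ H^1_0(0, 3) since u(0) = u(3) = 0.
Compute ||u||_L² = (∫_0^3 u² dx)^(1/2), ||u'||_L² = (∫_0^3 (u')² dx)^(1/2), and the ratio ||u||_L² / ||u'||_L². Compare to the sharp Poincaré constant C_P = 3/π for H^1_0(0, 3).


||u||_L² / ||u'||_L² = 3*sqrt(14)/14 < C_P = 3/π.

u(x) = x·(3 − x)^2, so u'(x) = 3*(x - 3)*(x - 1).
u(x) = x·(3 − x)^2 vanishes at x = 0 and x = 3, so u ∈ H^1_0(0, 3). Differentiate via the product rule and integrate the resulting polynomials term by term.
  ∫_0^3 u² dx = ∫_0^3 (x^6 - 12*x^5 + 54*x^4 - 108*x^3 + 81*x^2) dx. Term by term:
    ∫_0^3 x^6 dx = 2187/7;  ∫_0^3 -12*x^5 dx = -1458;  ∫_0^3 54*x^4 dx = 13122/5;
    ∫_0^3 -108*x^3 dx = -2187;  ∫_0^3 81*x^2 dx = 729.
  Sum: 2187/7 − 1458 + 13122/5 − 2187 + 729 = 729/35.
  ∫_0^3 (u')² dx = ∫_0^3 (9*x^4 - 72*x^3 + 198*x^2 - 216*x + 81) dx. Term by term:
    ∫_0^3 9*x^4 dx = 2187/5;  ∫_0^3 -72*x^3 dx = -1458;  ∫_0^3 198*x^2 dx = 1782;
    ∫_0^3 -216*x dx = -972;  ∫_0^3 81 dx = 243.
  Sum: 2187/5 − 1458 + 1782 − 972 + 243 = 162/5.
∫_0^3 u² dx = 729/35, so ||u||_L² = 27*sqrt(35)/35.
∫_0^3 (u')² dx = 162/5, so ||u'||_L² = 9*sqrt(10)/5.
Ratio ||u||_L² / ||u'||_L² = 3*sqrt(14)/14.
Sharp Poincaré constant on H^1_0(0, 3) is C_P = L/π = 3/π, achieved by sin(π/3·x).
A polynomial bump cannot attain the sharp Poincaré constant (only the first sine eigenfunction does), so the ratio is strictly less than C_P, consistent with ||u||_L² ≤ C_P ||u'||_L².


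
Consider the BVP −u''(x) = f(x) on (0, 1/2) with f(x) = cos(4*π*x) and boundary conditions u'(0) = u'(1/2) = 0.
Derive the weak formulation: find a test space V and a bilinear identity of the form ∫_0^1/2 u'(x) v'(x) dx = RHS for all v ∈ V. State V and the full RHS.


V = H^1(0, 1/2) (no boundary constraint on v; u is determined up to an additive constant); weak form: ∫_0^1/2 u'v' dx = ∫_0^1/2 (cos(4*π*x)) v dx for all v ∈ V.

Multiply both sides by a test function v and integrate from 0 to 1/2:
  ∫_0^1/2 −u''(x) v(x) dx = ∫_0^1/2 f(x) v(x) dx.
Integrate the LHS by parts once:
  ∫_0^1/2 −u'' v dx = −[u'(x) v(x)]_0^1/2 + ∫_0^1/2 u'(x) v'(x) dx.
Thus ∫_0^1/2 u'(x) v'(x) dx = ∫_0^1/2 f(x) v(x) dx + [u'(x) v(x)]_0^1/2.
Choose V so that boundary terms are either known or forced to vanish.
u has homogeneous Neumann: u'(0) = u'(1/2) = 0. So [u' v]_0^1/2 = 0·v(1/2) − 0·v(0) = 0 for any v; take V = H^1(0, 1/2).
Weak formulation: find u (satisfying any essential BC) such that ∫_0^1/2 u'(x) v'(x) dx = ∫_0^1/2 f v dx for all v ∈ V (homogeneous Neumann, so boundary terms vanish).
Substituting f(x) = cos(4*π*x), the right-hand side is ∫_0^1/2 (cos(4*π*x)) v dx.
Compatibility check (pure Neumann): taking v ≡ 1 ∈ V gives 0 = ∫_0^1/2 f dx + (0) − (0), i.e. ∫_0^1/2 f dx must equal u'(0) − u'(1/2) = 0. Indeed ∫_0^1/2 (cos(4*π*x)) dx = 0, so the data are compatible. The solution is then unique only up to an additive constant (fix it e.g. by requiring ∫_0^1/2 u dx = 0).


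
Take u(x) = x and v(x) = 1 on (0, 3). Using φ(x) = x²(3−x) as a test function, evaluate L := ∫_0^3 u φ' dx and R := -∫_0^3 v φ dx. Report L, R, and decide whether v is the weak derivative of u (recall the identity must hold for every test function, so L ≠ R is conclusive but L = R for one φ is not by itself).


LHS = -27/4, RHS = -27/4. Yes, v = u' weakly.

u(x) = x, classical derivative u'(x) = 1.
φ(x) = x²(3−x), so φ'(x) = 3*x*(2 - x).
Note φ(0) = φ(3) = 0, so the boundary term u·φ vanishes.
LHS = ∫_0^3 u(x) φ'(x) dx = ∫_0^3 (-3*x^3 + 6*x^2) dx. Term by term:
  ∫_0^3 -3*x^3 dx = -243/4;  ∫_0^3 6*x^2 dx = 54.
Sum: -243/4 + 54 = -27/4.
So LHS = -27/4.
∫_0^3 v(x) φ(x) dx = ∫_0^3 (-x^3 + 3*x^2) dx. Term by term:
  ∫_0^3 -x^3 dx = -81/4;  ∫_0^3 3*x^2 dx = 27.
Sum: -81/4 + 27 = 27/4.
So RHS = -∫_0^3 v(x) φ(x) dx = -27/4.
LHS = RHS, so the identity holds for this test φ.
Moreover u is smooth here and v(x) = u'(x) = 1 pointwise, so the identity holds for every test function. Hence v is the weak derivative of u.


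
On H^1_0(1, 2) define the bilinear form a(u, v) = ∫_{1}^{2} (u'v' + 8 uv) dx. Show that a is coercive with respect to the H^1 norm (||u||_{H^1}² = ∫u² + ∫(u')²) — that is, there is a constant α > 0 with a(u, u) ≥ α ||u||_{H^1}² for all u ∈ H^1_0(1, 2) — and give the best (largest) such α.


α = 1

Coercivity of a(·,·) on H^1_0(1, 2) means a(u, u) ≥ α ||u||_{H^1}² for every u ∈ H^1_0.
The interval has length L = 1, and Poincaré/coercivity depend only on L. Here a(u, u) = ∫(u')² + (8)·∫u².
Here c = 8 ≥ 1, so a(u,u) = ∫(u')² + c∫u² ≥ ∫(u')² + ∫u² = ||u||_{H^1}², i.e. α = 1 works. No larger α is possible: a(u,u) ≥ α||u||_{H^1}² means (1−α)∫(u')² ≥ (α−c)∫u², and for the modes u_n = sin(nπ(x−x₀)/L) (x₀ the left endpoint) one has ∫u_n²/∫(u_n')² = (L/(nπ))² → 0, so a(u_n,u_n)/||u_n||_{H^1}² → 1. Hence the optimal constant is α = 1.
Therefore α = 1.


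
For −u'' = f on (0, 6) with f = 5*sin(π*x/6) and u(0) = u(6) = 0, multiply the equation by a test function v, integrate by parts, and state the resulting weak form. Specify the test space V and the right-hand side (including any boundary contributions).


V = H^1_0(0, 6) (so v(0) = v(6) = 0); weak form: ∫_0^6 u'v' dx = ∫_0^6 (5*sin(π*x/6)) v dx for all v ∈ V.

Multiply both sides by a test function v and integrate from 0 to 6:
  ∫_0^6 −u''(x) v(x) dx = ∫_0^6 f(x) v(x) dx.
Integrate the LHS by parts once:
  ∫_0^6 −u'' v dx = −[u'(x) v(x)]_0^6 + ∫_0^6 u'(x) v'(x) dx.
Thus ∫_0^6 u'(x) v'(x) dx = ∫_0^6 f(x) v(x) dx + [u'(x) v(x)]_0^6.
Choose V so that boundary terms are either known or forced to vanish.
u is Dirichlet: u(0) = u(6) = 0. Let V = H^1_0(0, 6); then v(0) = v(6) = 0, and [u' v]_0^6 = 0.
Weak formulation: find u (satisfying any essential BC) such that ∫_0^6 u'(x) v'(x) dx = ∫_0^6 f v dx for all v ∈ V.
Substituting f(x) = 5*sin(π*x/6), the right-hand side is ∫_0^6 (5*sin(π*x/6)) v dx.


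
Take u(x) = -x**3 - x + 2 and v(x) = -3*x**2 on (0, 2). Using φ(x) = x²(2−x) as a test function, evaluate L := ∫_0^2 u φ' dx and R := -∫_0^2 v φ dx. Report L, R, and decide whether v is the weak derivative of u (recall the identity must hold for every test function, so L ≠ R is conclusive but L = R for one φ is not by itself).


LHS = 116/15, RHS = 32/5. No, v is not the weak derivative of u.

u(x) = -x**3 - x + 2, classical derivative u'(x) = -3*x**2 - 1.
φ(x) = x²(2−x), so φ'(x) = x*(4 - 3*x).
Note φ(0) = φ(2) = 0, so the boundary term u·φ vanishes.
LHS = ∫_0^2 u(x) φ'(x) dx = ∫_0^2 (3*x^5 - 4*x^4 + 3*x^3 - 10*x^2 + 8*x) dx. Term by term:
  ∫_0^2 3*x^5 dx = 32;  ∫_0^2 -4*x^4 dx = -128/5;  ∫_0^2 3*x^3 dx = 12;
  ∫_0^2 -10*x^2 dx = -80/3;  ∫_0^2 8*x dx = 16.
Sum: 32 − 128/5 + 12 − 80/3 + 16 = 116/15.
So LHS = 116/15.
∫_0^2 v(x) φ(x) dx = ∫_0^2 (3*x^5 - 6*x^4) dx. Term by term:
  ∫_0^2 3*x^5 dx = 32;  ∫_0^2 -6*x^4 dx = -192/5.
Sum: 32 − 192/5 = -32/5.
So RHS = -∫_0^2 v(x) φ(x) dx = 32/5.
LHS − RHS = 4/3 ≠ 0, so the identity fails.
(For a valid weak derivative the identity must hold for EVERY test function, in particular this one. The failure shows v is NOT the weak derivative of u.)
Correct weak derivative would be u'(x) = -3*x**2 - 1.


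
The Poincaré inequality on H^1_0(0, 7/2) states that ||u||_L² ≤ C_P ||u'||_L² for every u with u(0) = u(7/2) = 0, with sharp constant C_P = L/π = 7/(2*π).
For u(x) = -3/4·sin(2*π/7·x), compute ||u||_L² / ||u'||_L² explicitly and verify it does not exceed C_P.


||u||_L² / ||u'||_L² = 7/(2*π) = C_P.

u(x) = -3/4·sin(2*π/7·x), so u'(x) = -3*π*cos(2*π*x/7)/14.
Writing u(x) = A·sin(kπx/L) with A = -3/4 and k = 1, use ∫_0^L sin²(kπx/L) dx = L/2 and ∫_0^L cos²(kπx/L) dx = L/2.
u² = 9/16·sin²(2*π/7·x) and (u')² = 9*π^2/196·cos²(2*π/7·x), and each of sin², cos² integrates to L/2 = 7/4 over (0, 7/2).
∫_0^7/2 u² dx = 63/64, so ||u||_L² = 3*sqrt(7)/8.
∫_0^7/2 (u')² dx = 9*π^2/112, so ||u'||_L² = 3*sqrt(7)*π/28.
Ratio ||u||_L² / ||u'||_L² = 7/(2*π).
Sharp Poincaré constant on H^1_0(0, 7/2) is C_P = L/π = 7/(2*π), achieved by sin(2*π/7·x).
This is the k = 1 eigenfunction (up to amplitude), so the ratio equals the sharp Poincaré constant exactly.


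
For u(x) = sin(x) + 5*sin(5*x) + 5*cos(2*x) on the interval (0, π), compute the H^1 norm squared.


||u||_{H^1(0,π)}^2 = 600/7 + 777*π/2

u'(x) = -10*sin(2*x) + cos(x) + 25*cos(5*x).
Expand u² and (u')² and integrate term by term on (0, π), using: for integers n ≥ 1, ∫_0^π sin²(nx) dx = ∫_0^π cos²(nx) dx = π/2; for n ≠ n', ∫_0^π sin(nx)sin(n'x) dx = ∫_0^π cos(nx)cos(n'x) dx = 0; and by product-to-sum, ∫_0^π sin(nx)cos(n'x) dx = ½∫_0^π [sin((n+n')x) + sin((n−n')x)] dx, which is 0 when n+n' is even and 2n/(n²−n'²) when n+n' is odd (it need not vanish on (0, π)).
  u² squared terms: (5)²·∫cos(2x)² dx = 25·π/2 = 25*π/2;  (5)²·∫sin(5x)² dx = 25·π/2 = 25*π/2;  (1)²·∫sin(x)² dx = 1·π/2 = π/2.
  u² cross terms: 2·(5)·(5)·∫cos(2x)·sin(5x) dx = 50·(10/21) = 500/21;  2·(5)·(1)·∫cos(2x)·sin(x) dx = 10·(-2/3) = -20/3;  2·(5)·(1)·∫sin(5x)·sin(x) dx = 10·(0) = 0.
  So ∫_0^π u² dx = 25*π/2 + 25*π/2 + π/2 + 500/21 − 20/3 + 0 = 120/7 + 51*π/2.
  (u')² squared terms: (-10)²·∫sin(2x)² dx = 100·π/2 = 50*π;  (25)²·∫cos(5x)² dx = 625·π/2 = 625*π/2;  (1)²·∫cos(x)² dx = 1·π/2 = π/2.
  (u')² cross terms: 2·(-10)·(25)·∫sin(2x)·cos(5x) dx = -500·(-4/21) = 2000/21;  2·(-10)·(1)·∫sin(2x)·cos(x) dx = -20·(4/3) = -80/3;  2·(25)·(1)·∫cos(5x)·cos(x) dx = 50·(0) = 0.
  So ∫_0^π (u')² dx = 50*π + 625*π/2 + π/2 + 2000/21 − 80/3 + 0 = 480/7 + 363*π.
||u||_{H^1}^2 = (120/7 + 51*π/2) + (480/7 + 363*π) = 600/7 + 777*π/2.
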